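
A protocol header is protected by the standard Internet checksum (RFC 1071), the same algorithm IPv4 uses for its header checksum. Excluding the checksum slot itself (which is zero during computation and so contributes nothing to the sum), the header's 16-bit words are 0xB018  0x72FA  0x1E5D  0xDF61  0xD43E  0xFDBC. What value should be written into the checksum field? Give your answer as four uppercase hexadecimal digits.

One's-complement addition (fold any carry out of bit 15 back into bit 0):
  0xB018 + 0x72FA = 0x12312 → wrap carry → 0x2313
  0x2313 + 0x1E5D = 0x04170
  0x4170 + 0xDF61 = 0x120D1 → wrap carry → 0x20D2
  0x20D2 + 0xD43E = 0x0F510
  0xF510 + 0xFDBC = 0x1F2CC → wrap carry → 0xF2CD
One's-complement sum = 0xF2CD.
Checksum = ~0xF2CD & 0xFFFF = 0x0D32.

0D32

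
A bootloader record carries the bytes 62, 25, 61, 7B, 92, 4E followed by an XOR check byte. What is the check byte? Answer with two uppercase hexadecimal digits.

81

XOR the bytes together:
  start with 0x62
  0x62 ⊕ 0x25 = 0x47
  0x47 ⊕ 0x61 = 0x26
  0x26 ⊕ 0x7B = 0x5D
  0x5D ⊕ 0x92 = 0xCF
  0xCF ⊕ 0x4E = 0x81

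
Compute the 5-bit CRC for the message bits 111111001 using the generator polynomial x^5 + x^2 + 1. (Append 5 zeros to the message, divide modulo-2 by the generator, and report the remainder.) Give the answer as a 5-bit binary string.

Append 5 zeros: 11111100100000. Divide by 100101 (XOR where the leading bit is 1):
  pos 0: 111111 XOR 100101 = 011010
  pos 1: 110100 XOR 100101 = 010001
  pos 2: 100010 XOR 100101 = 000111
  pos 5: 111100 XOR 100101 = 011001
  pos 6: 110010 XOR 100101 = 010111
  pos 7: 101110 XOR 100101 = 001011
Remainder (last 5 bits) = 10110. This is the CRC / FCS.

10110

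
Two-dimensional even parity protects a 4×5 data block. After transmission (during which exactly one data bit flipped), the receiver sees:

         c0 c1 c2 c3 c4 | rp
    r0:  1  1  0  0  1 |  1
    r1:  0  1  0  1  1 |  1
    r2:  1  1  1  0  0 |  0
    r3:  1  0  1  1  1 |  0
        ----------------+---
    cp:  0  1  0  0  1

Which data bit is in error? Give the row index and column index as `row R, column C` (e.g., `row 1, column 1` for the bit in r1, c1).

row 2, column 0

Recompute each row's even parity and compare to rp:
  r0: data parity 1, sent rp 1 → ok
  r1: data parity 1, sent rp 1 → ok
  r2: data parity 1, sent rp 0 → mismatch
  r3: data parity 0, sent rp 0 → ok
Recompute each column's even parity and compare to cp:
  c0: data parity 1, sent cp 0 → mismatch
  c1: data parity 1, sent cp 1 → ok
  c2: data parity 0, sent cp 0 → ok
  c3: data parity 0, sent cp 0 → ok
  c4: data parity 1, sent cp 1 → ok
Exactly one row (r2) and one column (c0) fail → the flipped bit is at their intersection.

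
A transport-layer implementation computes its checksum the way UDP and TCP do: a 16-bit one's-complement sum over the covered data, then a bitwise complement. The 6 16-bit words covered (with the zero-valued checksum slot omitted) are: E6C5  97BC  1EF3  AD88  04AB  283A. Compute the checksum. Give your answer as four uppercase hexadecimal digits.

881C

One's-complement addition (fold any carry out of bit 15 back into bit 0):
  0xE6C5 + 0x97BC = 0x17E81 → wrap carry → 0x7E82
  0x7E82 + 0x1EF3 = 0x09D75
  0x9D75 + 0xAD88 = 0x14AFD → wrap carry → 0x4AFE
  0x4AFE + 0x04AB = 0x04FA9
  0x4FA9 + 0x283A = 0x077E3
One's-complement sum = 0x77E3.
Checksum = ~0x77E3 & 0xFFFF = 0x881C.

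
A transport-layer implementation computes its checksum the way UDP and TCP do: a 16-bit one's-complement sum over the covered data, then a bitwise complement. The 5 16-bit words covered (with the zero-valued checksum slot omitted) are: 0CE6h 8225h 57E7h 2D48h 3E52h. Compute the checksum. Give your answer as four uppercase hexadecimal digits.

One's-complement addition (fold any carry out of bit 15 back into bit 0):
  0x0CE6 + 0x8225 = 0x08F0B
  0x8F0B + 0x57E7 = 0x0E6F2
  0xE6F2 + 0x2D48 = 0x1143A → wrap carry → 0x143B
  0x143B + 0x3E52 = 0x0528D
One's-complement sum = 0x528D.
Checksum = ~0x528D & 0xFFFF = 0xAD72.

AD72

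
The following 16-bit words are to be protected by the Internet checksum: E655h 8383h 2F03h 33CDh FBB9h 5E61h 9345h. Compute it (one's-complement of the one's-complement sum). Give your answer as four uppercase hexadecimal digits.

One's-complement addition (fold any carry out of bit 15 back into bit 0):
  0xE655 + 0x8383 = 0x169D8 → wrap carry → 0x69D9
  0x69D9 + 0x2F03 = 0x098DC
  0x98DC + 0x33CD = 0x0CCA9
  0xCCA9 + 0xFBB9 = 0x1C862 → wrap carry → 0xC863
  0xC863 + 0x5E61 = 0x126C4 → wrap carry → 0x26C5
  0x26C5 + 0x9345 = 0x0BA0A
One's-complement sum = 0xBA0A.
Checksum = ~0xBA0A & 0xFFFF = 0x45F5.

45F5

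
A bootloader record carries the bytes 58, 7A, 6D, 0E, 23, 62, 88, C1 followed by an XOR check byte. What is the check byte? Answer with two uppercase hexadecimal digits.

XOR the bytes together:
  start with 0x58
  0x58 ⊕ 0x7A = 0x22
  0x22 ⊕ 0x6D = 0x4F
  0x4F ⊕ 0x0E = 0x41
  0x41 ⊕ 0x23 = 0x62
  0x62 ⊕ 0x62 = 0x00
  0x00 ⊕ 0x88 = 0x88
  0x88 ⊕ 0xC1 = 0x49

49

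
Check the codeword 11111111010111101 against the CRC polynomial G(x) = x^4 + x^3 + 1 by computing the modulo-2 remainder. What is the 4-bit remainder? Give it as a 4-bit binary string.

Modulo-2 division of 11111111010111101 by 11001:
  pos 0: 11111 XOR 11001 = 00110
  pos 2: 11011 XOR 11001 = 00010
  pos 5: 10101 XOR 11001 = 01100
  pos 6: 11000 XOR 11001 = 00001
  pos 10: 11111 XOR 11001 = 00110
  pos 12: 11001 XOR 11001 = 00000
Remainder = 0000 (zero — the frame passes the CRC check).

0000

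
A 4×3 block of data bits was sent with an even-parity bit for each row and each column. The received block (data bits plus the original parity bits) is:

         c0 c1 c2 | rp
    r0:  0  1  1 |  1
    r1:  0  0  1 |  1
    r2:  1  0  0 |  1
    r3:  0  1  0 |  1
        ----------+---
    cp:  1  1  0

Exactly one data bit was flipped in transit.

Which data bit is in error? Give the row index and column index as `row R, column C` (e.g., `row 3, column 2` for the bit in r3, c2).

Recompute each row's even parity and compare to rp:
  r0: data parity 0, sent rp 1 → mismatch
  r1: data parity 1, sent rp 1 → ok
  r2: data parity 1, sent rp 1 → ok
  r3: data parity 1, sent rp 1 → ok
Recompute each column's even parity and compare to cp:
  c0: data parity 1, sent cp 1 → ok
  c1: data parity 0, sent cp 1 → mismatch
  c2: data parity 0, sent cp 0 → ok
Exactly one row (r0) and one column (c1) fail → the flipped bit is at their intersection.

row 0, column 1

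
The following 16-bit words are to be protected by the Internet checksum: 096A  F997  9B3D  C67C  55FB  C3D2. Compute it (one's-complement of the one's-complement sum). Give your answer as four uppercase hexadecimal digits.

8175

One's-complement addition (fold any carry out of bit 15 back into bit 0):
  0x096A + 0xF997 = 0x10301 → wrap carry → 0x0302
  0x0302 + 0x9B3D = 0x09E3F
  0x9E3F + 0xC67C = 0x164BB → wrap carry → 0x64BC
  0x64BC + 0x55FB = 0x0BAB7
  0xBAB7 + 0xC3D2 = 0x17E89 → wrap carry → 0x7E8A
One's-complement sum = 0x7E8A.
Checksum = ~0x7E8A & 0xFFFF = 0x8175.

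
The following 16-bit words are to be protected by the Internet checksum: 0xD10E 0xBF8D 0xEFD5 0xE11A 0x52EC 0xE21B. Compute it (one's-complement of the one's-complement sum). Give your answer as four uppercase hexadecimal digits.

One's-complement addition (fold any carry out of bit 15 back into bit 0):
  0xD10E + 0xBF8D = 0x1909B → wrap carry → 0x909C
  0x909C + 0xEFD5 = 0x18071 → wrap carry → 0x8072
  0x8072 + 0xE11A = 0x1618C → wrap carry → 0x618D
  0x618D + 0x52EC = 0x0B479
  0xB479 + 0xE21B = 0x19694 → wrap carry → 0x9695
One's-complement sum = 0x9695.
Checksum = ~0x9695 & 0xFFFF = 0x696A.

696A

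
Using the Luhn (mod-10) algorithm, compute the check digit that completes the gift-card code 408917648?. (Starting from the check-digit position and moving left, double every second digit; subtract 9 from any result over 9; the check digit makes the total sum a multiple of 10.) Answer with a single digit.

Partial digits right→left: 8 4 6 7 1 9 8 0 4
Double every second digit counting from the check-digit position (so the 1st, 3rd, 5th, ... of the partial from the right).
  doubled (with −9 where >9): 7 3 2 7 8 → sum 27
  kept as-is: 4 7 9 0 → sum 20
Total = 27 + 20 = 47.
Check digit = (10 − (47 mod 10)) mod 10 = 3.

3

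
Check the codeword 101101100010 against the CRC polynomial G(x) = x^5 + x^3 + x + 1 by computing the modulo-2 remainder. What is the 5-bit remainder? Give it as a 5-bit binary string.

Modulo-2 division of 101101100010 by 101011:
  pos 0: 101101 XOR 101011 = 000110
  pos 3: 110100 XOR 101011 = 011111
  pos 4: 111110 XOR 101011 = 010101
  pos 5: 101011 XOR 101011 = 000000
Remainder = 00000 (zero — the frame passes the CRC check).

00000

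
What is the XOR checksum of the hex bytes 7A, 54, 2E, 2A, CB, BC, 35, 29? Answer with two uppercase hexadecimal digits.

41

XOR the bytes together:
  start with 0x7A
  0x7A ⊕ 0x54 = 0x2E
  0x2E ⊕ 0x2E = 0x00
  0x00 ⊕ 0x2A = 0x2A
  0x2A ⊕ 0xCB = 0xE1
  0xE1 ⊕ 0xBC = 0x5D
  0x5D ⊕ 0x35 = 0x68
  0x68 ⊕ 0x29 = 0x41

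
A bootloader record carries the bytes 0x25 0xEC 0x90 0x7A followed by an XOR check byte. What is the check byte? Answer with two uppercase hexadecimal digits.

XOR the bytes together:
  start with 0x25
  0x25 ⊕ 0xEC = 0xC9
  0xC9 ⊕ 0x90 = 0x59
  0x59 ⊕ 0x7A = 0x23

23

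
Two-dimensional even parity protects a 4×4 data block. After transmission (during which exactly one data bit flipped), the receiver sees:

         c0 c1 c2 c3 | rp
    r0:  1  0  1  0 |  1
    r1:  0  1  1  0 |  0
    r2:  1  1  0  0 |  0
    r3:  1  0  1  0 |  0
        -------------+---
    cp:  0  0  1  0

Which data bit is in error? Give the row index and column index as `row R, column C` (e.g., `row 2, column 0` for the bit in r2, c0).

row 0, column 0

Recompute each row's even parity and compare to rp:
  r0: data parity 0, sent rp 1 → mismatch
  r1: data parity 0, sent rp 0 → ok
  r2: data parity 0, sent rp 0 → ok
  r3: data parity 0, sent rp 0 → ok
Recompute each column's even parity and compare to cp:
  c0: data parity 1, sent cp 0 → mismatch
  c1: data parity 0, sent cp 0 → ok
  c2: data parity 1, sent cp 1 → ok
  c3: data parity 0, sent cp 0 → ok
Exactly one row (r0) and one column (c0) fail → the flipped bit is at their intersection.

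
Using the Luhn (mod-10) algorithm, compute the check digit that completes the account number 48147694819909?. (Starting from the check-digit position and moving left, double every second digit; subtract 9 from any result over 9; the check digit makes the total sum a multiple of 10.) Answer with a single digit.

6

Partial digits right→left: 9 0 9 9 1 8 4 9 6 7 4 1 8 4
Double every second digit counting from the check-digit position (so the 1st, 3rd, 5th, ... of the partial from the right).
  doubled (with −9 where >9): 9 9 2 8 3 8 7 → sum 46
  kept as-is: 0 9 8 9 7 1 4 → sum 38
Total = 46 + 38 = 84.
Check digit = (10 − (84 mod 10)) mod 10 = 6.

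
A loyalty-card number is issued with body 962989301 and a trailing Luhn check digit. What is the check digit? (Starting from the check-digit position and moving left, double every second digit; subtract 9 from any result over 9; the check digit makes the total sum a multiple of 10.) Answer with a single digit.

Partial digits right→left: 1 0 3 9 8 9 2 6 9
Double every second digit counting from the check-digit position (so the 1st, 3rd, 5th, ... of the partial from the right).
  doubled (with −9 where >9): 2 6 7 4 9 → sum 28
  kept as-is: 0 9 9 6 → sum 24
Total = 28 + 24 = 52.
Check digit = (10 − (52 mod 10)) mod 10 = 8.

8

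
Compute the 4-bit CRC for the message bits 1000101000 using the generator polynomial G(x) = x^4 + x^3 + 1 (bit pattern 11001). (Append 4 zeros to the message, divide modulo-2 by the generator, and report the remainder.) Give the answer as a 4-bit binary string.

0100

Append 4 zeros: 10001010000000. Divide by 11001 (XOR where the leading bit is 1):
  pos 0: 10001 XOR 11001 = 01000
  pos 1: 10000 XOR 11001 = 01001
  pos 2: 10011 XOR 11001 = 01010
  pos 3: 10100 XOR 11001 = 01101
  pos 4: 11010 XOR 11001 = 00011
  pos 7: 11000 XOR 11001 = 00001
Remainder (last 4 bits) = 0100. This is the CRC / FCS.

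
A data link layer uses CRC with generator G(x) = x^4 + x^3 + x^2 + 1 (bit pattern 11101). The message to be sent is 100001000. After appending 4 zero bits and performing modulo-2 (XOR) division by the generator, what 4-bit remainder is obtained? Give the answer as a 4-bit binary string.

0110

Append 4 zeros: 1000010000000. Divide by 11101 (XOR where the leading bit is 1):
  pos 0: 10000 XOR 11101 = 01101
  pos 1: 11011 XOR 11101 = 00110
  pos 3: 11000 XOR 11101 = 00101
  pos 5: 10100 XOR 11101 = 01001
  pos 6: 10010 XOR 11101 = 01111
  pos 7: 11110 XOR 11101 = 00011
Remainder (last 4 bits) = 0110. This is the CRC / FCS.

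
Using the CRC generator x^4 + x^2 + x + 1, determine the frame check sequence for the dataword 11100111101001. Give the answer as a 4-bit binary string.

1101

Append 4 zeros: 111001111010010000. Divide by 10111 (XOR where the leading bit is 1):
  pos 0: 11100 XOR 10111 = 01011
  pos 1: 10111 XOR 10111 = 00000
  pos 6: 11101 XOR 10111 = 01010
  pos 7: 10100 XOR 10111 = 00011
  pos 10: 11010 XOR 10111 = 01101
  pos 11: 11010 XOR 10111 = 01101
  pos 12: 11010 XOR 10111 = 01101
  pos 13: 11010 XOR 10111 = 01101
Remainder (last 4 bits) = 1101. This is the CRC / FCS.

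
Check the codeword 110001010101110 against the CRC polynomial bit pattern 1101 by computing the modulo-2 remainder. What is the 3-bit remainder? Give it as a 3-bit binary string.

010

Modulo-2 division of 110001010101110 by 1101:
  pos 0: 1100 XOR 1101 = 0001
  pos 3: 1010 XOR 1101 = 0111
  pos 4: 1111 XOR 1101 = 0010
  pos 6: 1001 XOR 1101 = 0100
  pos 7: 1000 XOR 1101 = 0101
  pos 8: 1011 XOR 1101 = 0110
  pos 9: 1101 XOR 1101 = 0000
Remainder = 010 (nonzero — an error is detected).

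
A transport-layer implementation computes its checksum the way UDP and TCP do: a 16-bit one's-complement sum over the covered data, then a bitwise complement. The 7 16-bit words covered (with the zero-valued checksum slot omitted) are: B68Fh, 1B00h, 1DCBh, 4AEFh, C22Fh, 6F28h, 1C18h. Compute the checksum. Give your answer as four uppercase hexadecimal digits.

One's-complement addition (fold any carry out of bit 15 back into bit 0):
  0xB68F + 0x1B00 = 0x0D18F
  0xD18F + 0x1DCB = 0x0EF5A
  0xEF5A + 0x4AEF = 0x13A49 → wrap carry → 0x3A4A
  0x3A4A + 0xC22F = 0x0FC79
  0xFC79 + 0x6F28 = 0x16BA1 → wrap carry → 0x6BA2
  0x6BA2 + 0x1C18 = 0x087BA
One's-complement sum = 0x87BA.
Checksum = ~0x87BA & 0xFFFF = 0x7845.

7845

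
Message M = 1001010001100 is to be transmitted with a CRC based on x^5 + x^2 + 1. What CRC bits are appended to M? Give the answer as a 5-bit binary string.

11001

Append 5 zeros: 100101000110000000. Divide by 100101 (XOR where the leading bit is 1):
  pos 0: 100101 XOR 100101 = 000000
  pos 9: 110000 XOR 100101 = 010101
  pos 10: 101010 XOR 100101 = 001111
  pos 12: 111100 XOR 100101 = 011001
Remainder (last 5 bits) = 11001. This is the CRC / FCS.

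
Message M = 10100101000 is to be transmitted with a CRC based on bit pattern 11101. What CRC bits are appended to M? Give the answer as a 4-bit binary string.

0011

Append 4 zeros: 101001010000000. Divide by 11101 (XOR where the leading bit is 1):
  pos 0: 10100 XOR 11101 = 01001
  pos 1: 10011 XOR 11101 = 01110
  pos 2: 11100 XOR 11101 = 00001
  pos 6: 11000 XOR 11101 = 00101
  pos 8: 10100 XOR 11101 = 01001
  pos 9: 10010 XOR 11101 = 01111
  pos 10: 11110 XOR 11101 = 00011
Remainder (last 4 bits) = 0011. This is the CRC / FCS.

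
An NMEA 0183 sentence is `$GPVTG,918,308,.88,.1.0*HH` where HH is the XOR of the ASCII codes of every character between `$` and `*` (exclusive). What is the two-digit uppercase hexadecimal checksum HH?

XOR the ASCII codes of the payload characters:
  'G' = 0x47 → acc = 0x47
  'P' = 0x50 → acc = 0x17
  'V' = 0x56 → acc = 0x41
  'T' = 0x54 → acc = 0x15
  'G' = 0x47 → acc = 0x52
  ',' = 0x2C → acc = 0x7E
  '9' = 0x39 → acc = 0x47
  '1' = 0x31 → acc = 0x76
  '8' = 0x38 → acc = 0x4E
  ',' = 0x2C → acc = 0x62
  '3' = 0x33 → acc = 0x51
  '0' = 0x30 → acc = 0x61
  '8' = 0x38 → acc = 0x59
  ',' = 0x2C → acc = 0x75
  '.' = 0x2E → acc = 0x5B
  '8' = 0x38 → acc = 0x63
  '8' = 0x38 → acc = 0x5B
  ',' = 0x2C → acc = 0x77
  '.' = 0x2E → acc = 0x59
  '1' = 0x31 → acc = 0x68
  '.' = 0x2E → acc = 0x46
  '0' = 0x30 → acc = 0x76
Checksum = 0x76.

76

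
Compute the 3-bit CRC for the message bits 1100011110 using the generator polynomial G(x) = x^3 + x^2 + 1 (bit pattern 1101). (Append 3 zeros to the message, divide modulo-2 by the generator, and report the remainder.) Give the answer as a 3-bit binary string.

111

Append 3 zeros: 1100011110000. Divide by 1101 (XOR where the leading bit is 1):
  pos 0: 1100 XOR 1101 = 0001
  pos 3: 1011 XOR 1101 = 0110
  pos 4: 1101 XOR 1101 = 0000
  pos 8: 1000 XOR 1101 = 0101
  pos 9: 1010 XOR 1101 = 0111
Remainder (last 3 bits) = 111. This is the CRC / FCS.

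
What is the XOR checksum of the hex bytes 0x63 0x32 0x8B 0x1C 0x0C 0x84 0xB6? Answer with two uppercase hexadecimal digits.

XOR the bytes together:
  start with 0x63
  0x63 ⊕ 0x32 = 0x51
  0x51 ⊕ 0x8B = 0xDA
  0xDA ⊕ 0x1C = 0xC6
  0xC6 ⊕ 0x0C = 0xCA
  0xCA ⊕ 0x84 = 0x4E
  0x4E ⊕ 0xB6 = 0xF8

F8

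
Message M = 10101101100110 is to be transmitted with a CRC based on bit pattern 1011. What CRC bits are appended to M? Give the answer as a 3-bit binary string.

Append 3 zeros: 10101101100110000. Divide by 1011 (XOR where the leading bit is 1):
  pos 0: 1010 XOR 1011 = 0001
  pos 3: 1110 XOR 1011 = 0101
  pos 4: 1011 XOR 1011 = 0000
  pos 8: 1001 XOR 1011 = 0010
  pos 10: 1010 XOR 1011 = 0001
  pos 13: 1000 XOR 1011 = 0011
Remainder (last 3 bits) = 011. This is the CRC / FCS.

011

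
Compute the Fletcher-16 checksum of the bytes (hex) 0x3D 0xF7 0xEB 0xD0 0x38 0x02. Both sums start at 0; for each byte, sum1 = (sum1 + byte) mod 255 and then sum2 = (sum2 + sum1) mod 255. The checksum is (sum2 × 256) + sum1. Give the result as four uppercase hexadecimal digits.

DB2C

Running sums (mod 255):
  after byte 0 (0x3D): sum1=61, sum2=61
  after byte 1 (0xF7): sum1=53, sum2=114
  after byte 2 (0xEB): sum1=33, sum2=147
  after byte 3 (0xD0): sum1=241, sum2=133
  after byte 4 (0x38): sum1=42, sum2=175
  after byte 5 (0x02): sum1=44, sum2=219
Checksum = sum2·256 + sum1 = 219·256 + 44 = 56108 = 0xDB2C.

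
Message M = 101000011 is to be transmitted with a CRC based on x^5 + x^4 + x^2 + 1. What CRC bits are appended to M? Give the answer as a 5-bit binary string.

01001

Append 5 zeros: 10100001100000. Divide by 110101 (XOR where the leading bit is 1):
  pos 0: 101000 XOR 110101 = 011101
  pos 1: 111010 XOR 110101 = 001111
  pos 3: 111111 XOR 110101 = 001010
  pos 5: 101000 XOR 110101 = 011101
  pos 6: 111010 XOR 110101 = 001111
  pos 8: 111100 XOR 110101 = 001001
Remainder (last 5 bits) = 01001. This is the CRC / FCS.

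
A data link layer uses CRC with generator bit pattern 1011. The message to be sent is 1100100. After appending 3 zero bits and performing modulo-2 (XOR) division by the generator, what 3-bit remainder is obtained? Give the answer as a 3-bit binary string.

001

Append 3 zeros: 1100100000. Divide by 1011 (XOR where the leading bit is 1):
  pos 0: 1100 XOR 1011 = 0111
  pos 1: 1111 XOR 1011 = 0100
  pos 2: 1000 XOR 1011 = 0011
  pos 4: 1100 XOR 1011 = 0111
  pos 5: 1110 XOR 1011 = 0101
  pos 6: 1010 XOR 1011 = 0001
Remainder (last 3 bits) = 001. This is the CRC / FCS.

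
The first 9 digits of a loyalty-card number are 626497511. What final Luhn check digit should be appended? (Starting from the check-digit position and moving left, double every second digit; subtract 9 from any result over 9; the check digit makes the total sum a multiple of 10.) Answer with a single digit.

8

Partial digits right→left: 1 1 5 7 9 4 6 2 6
Double every second digit counting from the check-digit position (so the 1st, 3rd, 5th, ... of the partial from the right).
  doubled (with −9 where >9): 2 1 9 3 3 → sum 18
  kept as-is: 1 7 4 2 → sum 14
Total = 18 + 14 = 32.
Check digit = (10 − (32 mod 10)) mod 10 = 8.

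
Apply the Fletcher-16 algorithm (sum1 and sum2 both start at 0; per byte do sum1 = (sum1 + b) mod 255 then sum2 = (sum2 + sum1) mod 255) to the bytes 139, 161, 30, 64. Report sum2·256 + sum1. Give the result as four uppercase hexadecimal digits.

Running sums (mod 255):
  after byte 0 (139): sum1=139, sum2=139
  after byte 1 (161): sum1=45, sum2=184
  after byte 2 (30): sum1=75, sum2=4
  after byte 3 (64): sum1=139, sum2=143
Checksum = sum2·256 + sum1 = 143·256 + 139 = 36747 = 0x8F8B.

8F8B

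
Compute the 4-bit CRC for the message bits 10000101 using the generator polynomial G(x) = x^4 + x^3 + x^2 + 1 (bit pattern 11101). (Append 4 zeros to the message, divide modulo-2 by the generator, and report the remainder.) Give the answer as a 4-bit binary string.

1110

Append 4 zeros: 100001010000. Divide by 11101 (XOR where the leading bit is 1):
  pos 0: 10000 XOR 11101 = 01101
  pos 1: 11011 XOR 11101 = 00110
  pos 3: 11001 XOR 11101 = 00100
  pos 5: 10000 XOR 11101 = 01101
  pos 6: 11010 XOR 11101 = 00111
Remainder (last 4 bits) = 1110. This is the CRC / FCS.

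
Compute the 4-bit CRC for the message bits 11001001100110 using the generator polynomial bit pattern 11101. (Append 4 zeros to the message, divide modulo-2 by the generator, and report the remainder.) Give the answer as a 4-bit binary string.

0111

Append 4 zeros: 110010011001100000. Divide by 11101 (XOR where the leading bit is 1):
  pos 0: 11001 XOR 11101 = 00100
  pos 2: 10000 XOR 11101 = 01101
  pos 3: 11011 XOR 11101 = 00110
  pos 5: 11010 XOR 11101 = 00111
  pos 7: 11101 XOR 11101 = 00000
  pos 12: 10000 XOR 11101 = 01101
  pos 13: 11010 XOR 11101 = 00111
Remainder (last 4 bits) = 0111. This is the CRC / FCS.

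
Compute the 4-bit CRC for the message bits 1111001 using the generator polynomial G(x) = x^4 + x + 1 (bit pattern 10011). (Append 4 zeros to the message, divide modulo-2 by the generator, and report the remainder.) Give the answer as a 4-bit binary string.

Append 4 zeros: 11110010000. Divide by 10011 (XOR where the leading bit is 1):
  pos 0: 11110 XOR 10011 = 01101
  pos 1: 11010 XOR 10011 = 01001
  pos 2: 10011 XOR 10011 = 00000
Remainder (last 4 bits) = 0000. This is the CRC / FCS.

0000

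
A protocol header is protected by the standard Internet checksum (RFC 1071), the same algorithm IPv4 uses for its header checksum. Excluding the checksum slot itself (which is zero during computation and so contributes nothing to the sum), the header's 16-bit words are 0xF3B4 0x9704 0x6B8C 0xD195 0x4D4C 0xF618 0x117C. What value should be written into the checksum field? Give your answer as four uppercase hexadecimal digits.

One's-complement addition (fold any carry out of bit 15 back into bit 0):
  0xF3B4 + 0x9704 = 0x18AB8 → wrap carry → 0x8AB9
  0x8AB9 + 0x6B8C = 0x0F645
  0xF645 + 0xD195 = 0x1C7DA → wrap carry → 0xC7DB
  0xC7DB + 0x4D4C = 0x11527 → wrap carry → 0x1528
  0x1528 + 0xF618 = 0x10B40 → wrap carry → 0x0B41
  0x0B41 + 0x117C = 0x01CBD
One's-complement sum = 0x1CBD.
Checksum = ~0x1CBD & 0xFFFF = 0xE342.

E342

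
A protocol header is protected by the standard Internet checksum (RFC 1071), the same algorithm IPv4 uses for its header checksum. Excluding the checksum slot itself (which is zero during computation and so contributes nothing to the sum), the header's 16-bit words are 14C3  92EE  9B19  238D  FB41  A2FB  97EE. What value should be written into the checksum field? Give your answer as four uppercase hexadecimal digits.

One's-complement addition (fold any carry out of bit 15 back into bit 0):
  0x14C3 + 0x92EE = 0x0A7B1
  0xA7B1 + 0x9B19 = 0x142CA → wrap carry → 0x42CB
  0x42CB + 0x238D = 0x06658
  0x6658 + 0xFB41 = 0x16199 → wrap carry → 0x619A
  0x619A + 0xA2FB = 0x10495 → wrap carry → 0x0496
  0x0496 + 0x97EE = 0x09C84
One's-complement sum = 0x9C84.
Checksum = ~0x9C84 & 0xFFFF = 0x637B.

637B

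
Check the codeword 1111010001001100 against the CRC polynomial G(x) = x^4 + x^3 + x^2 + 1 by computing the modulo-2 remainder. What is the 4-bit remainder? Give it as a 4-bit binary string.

Modulo-2 division of 1111010001001100 by 11101:
  pos 0: 11110 XOR 11101 = 00011
  pos 3: 11100 XOR 11101 = 00001
  pos 7: 10100 XOR 11101 = 01001
  pos 8: 10011 XOR 11101 = 01110
  pos 9: 11101 XOR 11101 = 00000
Remainder = 0000 (zero — the frame passes the CRC check).

0000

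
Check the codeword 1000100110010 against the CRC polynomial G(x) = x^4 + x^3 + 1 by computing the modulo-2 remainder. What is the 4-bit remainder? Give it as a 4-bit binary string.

Modulo-2 division of 1000100110010 by 11001:
  pos 0: 10001 XOR 11001 = 01000
  pos 1: 10000 XOR 11001 = 01001
  pos 2: 10010 XOR 11001 = 01011
  pos 3: 10111 XOR 11001 = 01110
  pos 4: 11101 XOR 11001 = 00100
  pos 6: 10000 XOR 11001 = 01001
  pos 7: 10011 XOR 11001 = 01010
  pos 8: 10100 XOR 11001 = 01101
Remainder = 1101 (nonzero — an error is detected).

1101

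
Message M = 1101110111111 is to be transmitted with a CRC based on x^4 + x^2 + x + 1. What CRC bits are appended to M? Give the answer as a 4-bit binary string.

Append 4 zeros: 11011101111110000. Divide by 10111 (XOR where the leading bit is 1):
  pos 0: 11011 XOR 10111 = 01100
  pos 1: 11001 XOR 10111 = 01110
  pos 2: 11100 XOR 10111 = 01011
  pos 3: 10111 XOR 10111 = 00000
  pos 8: 11111 XOR 10111 = 01000
  pos 9: 10000 XOR 10111 = 00111
  pos 11: 11100 XOR 10111 = 01011
  pos 12: 10110 XOR 10111 = 00001
Remainder (last 4 bits) = 0001. This is the CRC / FCS.

0001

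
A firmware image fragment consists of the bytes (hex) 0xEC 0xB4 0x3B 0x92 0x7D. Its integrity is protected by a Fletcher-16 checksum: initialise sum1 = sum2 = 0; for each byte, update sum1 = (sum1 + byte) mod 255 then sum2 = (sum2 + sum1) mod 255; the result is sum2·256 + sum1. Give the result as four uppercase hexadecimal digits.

C7EC

Running sums (mod 255):
  after byte 0 (0xEC): sum1=236, sum2=236
  after byte 1 (0xB4): sum1=161, sum2=142
  after byte 2 (0x3B): sum1=220, sum2=107
  after byte 3 (0x92): sum1=111, sum2=218
  after byte 4 (0x7D): sum1=236, sum2=199
Checksum = sum2·256 + sum1 = 199·256 + 236 = 51180 = 0xC7EC.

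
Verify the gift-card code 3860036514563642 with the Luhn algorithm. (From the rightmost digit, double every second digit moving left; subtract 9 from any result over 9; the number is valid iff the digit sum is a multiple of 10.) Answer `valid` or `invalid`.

invalid

From the right, keep odd positions and double even positions (subtract 9 from any doubled value over 9):
  doubled (positions 2,4,...): 8 6 1 2 3 0 3 6 → sum 29
  kept (positions 1,3,...): 2 6 6 4 5 3 0 8 → sum 34
Total = 63.
63 mod 10 = 3, so the number is invalid.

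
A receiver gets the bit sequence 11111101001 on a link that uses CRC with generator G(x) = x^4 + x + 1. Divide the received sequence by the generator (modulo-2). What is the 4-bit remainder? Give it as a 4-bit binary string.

Modulo-2 division of 11111101001 by 10011:
  pos 0: 11111 XOR 10011 = 01100
  pos 1: 11001 XOR 10011 = 01010
  pos 2: 10100 XOR 10011 = 00111
  pos 4: 11110 XOR 10011 = 01101
  pos 5: 11010 XOR 10011 = 01001
  pos 6: 10011 XOR 10011 = 00000
Remainder = 0000 (zero — the frame passes the CRC check).

0000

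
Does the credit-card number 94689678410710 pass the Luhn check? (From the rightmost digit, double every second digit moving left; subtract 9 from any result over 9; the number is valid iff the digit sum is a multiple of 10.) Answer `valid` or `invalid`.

From the right, keep odd positions and double even positions (subtract 9 from any doubled value over 9):
  doubled (positions 2,4,...): 2 0 8 5 9 3 9 → sum 36
  kept (positions 1,3,...): 0 7 1 8 6 8 4 → sum 34
Total = 70.
70 mod 10 = 0, so the number is valid.

valid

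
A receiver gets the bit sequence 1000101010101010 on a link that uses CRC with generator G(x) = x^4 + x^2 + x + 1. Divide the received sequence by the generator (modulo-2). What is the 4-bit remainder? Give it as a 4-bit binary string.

Modulo-2 division of 1000101010101010 by 10111:
  pos 0: 10001 XOR 10111 = 00110
  pos 2: 11001 XOR 10111 = 01110
  pos 3: 11100 XOR 10111 = 01011
  pos 4: 10111 XOR 10111 = 00000
  pos 10: 10101 XOR 10111 = 00010
Remainder = 0100 (nonzero — an error is detected).

0100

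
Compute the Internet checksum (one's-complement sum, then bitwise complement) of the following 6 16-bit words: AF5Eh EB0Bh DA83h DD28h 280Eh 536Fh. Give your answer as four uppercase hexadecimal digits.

One's-complement addition (fold any carry out of bit 15 back into bit 0):
  0xAF5E + 0xEB0B = 0x19A69 → wrap carry → 0x9A6A
  0x9A6A + 0xDA83 = 0x174ED → wrap carry → 0x74EE
  0x74EE + 0xDD28 = 0x15216 → wrap carry → 0x5217
  0x5217 + 0x280E = 0x07A25
  0x7A25 + 0x536F = 0x0CD94
One's-complement sum = 0xCD94.
Checksum = ~0xCD94 & 0xFFFF = 0x326B.

326B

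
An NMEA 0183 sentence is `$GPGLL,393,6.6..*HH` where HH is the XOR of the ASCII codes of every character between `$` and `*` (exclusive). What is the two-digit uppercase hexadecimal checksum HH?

47

XOR the ASCII codes of the payload characters:
  'G' = 0x47 → acc = 0x47
  'P' = 0x50 → acc = 0x17
  'G' = 0x47 → acc = 0x50
  'L' = 0x4C → acc = 0x1C
  'L' = 0x4C → acc = 0x50
  ',' = 0x2C → acc = 0x7C
  '3' = 0x33 → acc = 0x4F
  '9' = 0x39 → acc = 0x76
  '3' = 0x33 → acc = 0x45
  ',' = 0x2C → acc = 0x69
  '6' = 0x36 → acc = 0x5F
  '.' = 0x2E → acc = 0x71
  '6' = 0x36 → acc = 0x47
  '.' = 0x2E → acc = 0x69
  '.' = 0x2E → acc = 0x47
Checksum = 0x47.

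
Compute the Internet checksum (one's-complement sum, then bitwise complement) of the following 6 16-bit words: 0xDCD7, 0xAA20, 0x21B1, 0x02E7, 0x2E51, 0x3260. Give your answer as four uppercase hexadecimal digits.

F3BD

One's-complement addition (fold any carry out of bit 15 back into bit 0):
  0xDCD7 + 0xAA20 = 0x186F7 → wrap carry → 0x86F8
  0x86F8 + 0x21B1 = 0x0A8A9
  0xA8A9 + 0x02E7 = 0x0AB90
  0xAB90 + 0x2E51 = 0x0D9E1
  0xD9E1 + 0x3260 = 0x10C41 → wrap carry → 0x0C42
One's-complement sum = 0x0C42.
Checksum = ~0x0C42 & 0xFFFF = 0xF3BD.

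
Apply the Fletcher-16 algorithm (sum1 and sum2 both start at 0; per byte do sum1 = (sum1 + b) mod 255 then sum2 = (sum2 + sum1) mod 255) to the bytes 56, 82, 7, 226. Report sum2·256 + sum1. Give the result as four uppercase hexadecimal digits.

Running sums (mod 255):
  after byte 0 (56): sum1=56, sum2=56
  after byte 1 (82): sum1=138, sum2=194
  after byte 2 (7): sum1=145, sum2=84
  after byte 3 (226): sum1=116, sum2=200
Checksum = sum2·256 + sum1 = 200·256 + 116 = 51316 = 0xC874.

C874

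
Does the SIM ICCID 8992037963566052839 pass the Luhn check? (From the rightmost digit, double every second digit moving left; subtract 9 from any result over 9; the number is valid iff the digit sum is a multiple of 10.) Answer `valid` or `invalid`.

From the right, keep odd positions and double even positions (subtract 9 from any doubled value over 9):
  doubled (positions 2,4,...): 6 4 0 3 6 9 6 4 9 → sum 47
  kept (positions 1,3,...): 9 8 5 6 5 6 7 0 9 8 → sum 63
Total = 110.
110 mod 10 = 0, so the number is valid.

valid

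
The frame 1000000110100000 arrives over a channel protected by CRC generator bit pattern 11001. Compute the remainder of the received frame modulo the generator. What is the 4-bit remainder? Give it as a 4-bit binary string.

0011

Modulo-2 division of 1000000110100000 by 11001:
  pos 0: 10000 XOR 11001 = 01001
  pos 1: 10010 XOR 11001 = 01011
  pos 2: 10110 XOR 11001 = 01111
  pos 3: 11111 XOR 11001 = 00110
  pos 5: 11010 XOR 11001 = 00011
  pos 8: 11100 XOR 11001 = 00101
  pos 10: 10100 XOR 11001 = 01101
  pos 11: 11010 XOR 11001 = 00011
Remainder = 0011 (nonzero — an error is detected).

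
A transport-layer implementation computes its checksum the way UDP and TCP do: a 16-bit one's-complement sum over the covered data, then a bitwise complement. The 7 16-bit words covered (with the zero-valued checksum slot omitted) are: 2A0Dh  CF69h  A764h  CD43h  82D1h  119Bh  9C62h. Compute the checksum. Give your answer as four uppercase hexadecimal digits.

6111

One's-complement addition (fold any carry out of bit 15 back into bit 0):
  0x2A0D + 0xCF69 = 0x0F976
  0xF976 + 0xA764 = 0x1A0DA → wrap carry → 0xA0DB
  0xA0DB + 0xCD43 = 0x16E1E → wrap carry → 0x6E1F
  0x6E1F + 0x82D1 = 0x0F0F0
  0xF0F0 + 0x119B = 0x1028B → wrap carry → 0x028C
  0x028C + 0x9C62 = 0x09EEE
One's-complement sum = 0x9EEE.
Checksum = ~0x9EEE & 0xFFFF = 0x6111.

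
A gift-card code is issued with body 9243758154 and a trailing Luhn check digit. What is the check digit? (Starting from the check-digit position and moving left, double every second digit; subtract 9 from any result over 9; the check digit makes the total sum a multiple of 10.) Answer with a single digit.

Partial digits right→left: 4 5 1 8 5 7 3 4 2 9
Double every second digit counting from the check-digit position (so the 1st, 3rd, 5th, ... of the partial from the right).
  doubled (with −9 where >9): 8 2 1 6 4 → sum 21
  kept as-is: 5 8 7 4 9 → sum 33
Total = 21 + 33 = 54.
Check digit = (10 − (54 mod 10)) mod 10 = 6.

6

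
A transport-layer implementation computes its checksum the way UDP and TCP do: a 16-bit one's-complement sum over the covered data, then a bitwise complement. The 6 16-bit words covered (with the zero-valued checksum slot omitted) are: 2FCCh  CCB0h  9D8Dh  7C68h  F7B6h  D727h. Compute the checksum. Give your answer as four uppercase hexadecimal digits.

1AAE

One's-complement addition (fold any carry out of bit 15 back into bit 0):
  0x2FCC + 0xCCB0 = 0x0FC7C
  0xFC7C + 0x9D8D = 0x19A09 → wrap carry → 0x9A0A
  0x9A0A + 0x7C68 = 0x11672 → wrap carry → 0x1673
  0x1673 + 0xF7B6 = 0x10E29 → wrap carry → 0x0E2A
  0x0E2A + 0xD727 = 0x0E551
One's-complement sum = 0xE551.
Checksum = ~0xE551 & 0xFFFF = 0x1AAE.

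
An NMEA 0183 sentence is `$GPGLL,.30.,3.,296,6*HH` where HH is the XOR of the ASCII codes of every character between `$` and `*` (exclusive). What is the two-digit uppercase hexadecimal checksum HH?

45

XOR the ASCII codes of the payload characters:
  'G' = 0x47 → acc = 0x47
  'P' = 0x50 → acc = 0x17
  'G' = 0x47 → acc = 0x50
  'L' = 0x4C → acc = 0x1C
  'L' = 0x4C → acc = 0x50
  ',' = 0x2C → acc = 0x7C
  '.' = 0x2E → acc = 0x52
  '3' = 0x33 → acc = 0x61
  '0' = 0x30 → acc = 0x51
  '.' = 0x2E → acc = 0x7F
  ',' = 0x2C → acc = 0x53
  '3' = 0x33 → acc = 0x60
  '.' = 0x2E → acc = 0x4E
  ',' = 0x2C → acc = 0x62
  '2' = 0x32 → acc = 0x50
  '9' = 0x39 → acc = 0x69
  '6' = 0x36 → acc = 0x5F
  ',' = 0x2C → acc = 0x73
  '6' = 0x36 → acc = 0x45
Checksum = 0x45.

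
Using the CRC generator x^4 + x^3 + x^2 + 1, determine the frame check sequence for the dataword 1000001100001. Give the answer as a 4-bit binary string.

0101

Append 4 zeros: 10000011000010000. Divide by 11101 (XOR where the leading bit is 1):
  pos 0: 10000 XOR 11101 = 01101
  pos 1: 11010 XOR 11101 = 00111
  pos 3: 11111 XOR 11101 = 00010
  pos 6: 10000 XOR 11101 = 01101
  pos 7: 11010 XOR 11101 = 00111
  pos 9: 11110 XOR 11101 = 00011
  pos 12: 11000 XOR 11101 = 00101
Remainder (last 4 bits) = 0101. This is the CRC / FCS.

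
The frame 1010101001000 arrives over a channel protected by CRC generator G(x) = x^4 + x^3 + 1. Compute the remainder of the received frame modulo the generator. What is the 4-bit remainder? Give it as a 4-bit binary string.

Modulo-2 division of 1010101001000 by 11001:
  pos 0: 10101 XOR 11001 = 01100
  pos 1: 11000 XOR 11001 = 00001
  pos 5: 11001 XOR 11001 = 00000
Remainder = 0000 (zero — the frame passes the CRC check).

0000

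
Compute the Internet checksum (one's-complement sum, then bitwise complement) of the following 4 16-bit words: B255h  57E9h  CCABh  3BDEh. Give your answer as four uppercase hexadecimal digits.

ED36

One's-complement addition (fold any carry out of bit 15 back into bit 0):
  0xB255 + 0x57E9 = 0x10A3E → wrap carry → 0x0A3F
  0x0A3F + 0xCCAB = 0x0D6EA
  0xD6EA + 0x3BDE = 0x112C8 → wrap carry → 0x12C9
One's-complement sum = 0x12C9.
Checksum = ~0x12C9 & 0xFFFF = 0xED36.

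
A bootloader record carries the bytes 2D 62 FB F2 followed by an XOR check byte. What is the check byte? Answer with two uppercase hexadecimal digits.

46

XOR the bytes together:
  start with 0x2D
  0x2D ⊕ 0x62 = 0x4F
  0x4F ⊕ 0xFB = 0xB4
  0xB4 ⊕ 0xF2 = 0x46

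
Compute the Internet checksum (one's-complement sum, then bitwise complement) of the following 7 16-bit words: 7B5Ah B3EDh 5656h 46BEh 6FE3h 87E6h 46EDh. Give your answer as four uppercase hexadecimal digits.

F4EB

One's-complement addition (fold any carry out of bit 15 back into bit 0):
  0x7B5A + 0xB3ED = 0x12F47 → wrap carry → 0x2F48
  0x2F48 + 0x5656 = 0x0859E
  0x859E + 0x46BE = 0x0CC5C
  0xCC5C + 0x6FE3 = 0x13C3F → wrap carry → 0x3C40
  0x3C40 + 0x87E6 = 0x0C426
  0xC426 + 0x46ED = 0x10B13 → wrap carry → 0x0B14
One's-complement sum = 0x0B14.
Checksum = ~0x0B14 & 0xFFFF = 0xF4EB.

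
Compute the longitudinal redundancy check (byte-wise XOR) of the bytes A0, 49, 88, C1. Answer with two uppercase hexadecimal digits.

A0

XOR the bytes together:
  start with 0xA0
  0xA0 ⊕ 0x49 = 0xE9
  0xE9 ⊕ 0x88 = 0x61
  0x61 ⊕ 0xC1 = 0xA0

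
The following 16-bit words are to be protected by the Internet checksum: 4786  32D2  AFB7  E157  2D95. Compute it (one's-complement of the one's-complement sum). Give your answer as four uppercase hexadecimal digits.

C702

One's-complement addition (fold any carry out of bit 15 back into bit 0):
  0x4786 + 0x32D2 = 0x07A58
  0x7A58 + 0xAFB7 = 0x12A0F → wrap carry → 0x2A10
  0x2A10 + 0xE157 = 0x10B67 → wrap carry → 0x0B68
  0x0B68 + 0x2D95 = 0x038FD
One's-complement sum = 0x38FD.
Checksum = ~0x38FD & 0xFFFF = 0xC702.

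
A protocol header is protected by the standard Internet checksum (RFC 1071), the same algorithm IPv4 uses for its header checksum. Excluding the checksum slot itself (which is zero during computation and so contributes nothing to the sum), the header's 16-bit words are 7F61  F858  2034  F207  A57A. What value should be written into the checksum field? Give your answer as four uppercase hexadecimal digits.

D08E

One's-complement addition (fold any carry out of bit 15 back into bit 0):
  0x7F61 + 0xF858 = 0x177B9 → wrap carry → 0x77BA
  0x77BA + 0x2034 = 0x097EE
  0x97EE + 0xF207 = 0x189F5 → wrap carry → 0x89F6
  0x89F6 + 0xA57A = 0x12F70 → wrap carry → 0x2F71
One's-complement sum = 0x2F71.
Checksum = ~0x2F71 & 0xFFFF = 0xD08E.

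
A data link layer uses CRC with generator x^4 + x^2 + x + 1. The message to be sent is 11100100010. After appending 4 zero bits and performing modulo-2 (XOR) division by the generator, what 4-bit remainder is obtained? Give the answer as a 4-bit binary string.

1110

Append 4 zeros: 111001000100000. Divide by 10111 (XOR where the leading bit is 1):
  pos 0: 11100 XOR 10111 = 01011
  pos 1: 10111 XOR 10111 = 00000
  pos 9: 10000 XOR 10111 = 00111
Remainder (last 4 bits) = 1110. This is the CRC / FCS.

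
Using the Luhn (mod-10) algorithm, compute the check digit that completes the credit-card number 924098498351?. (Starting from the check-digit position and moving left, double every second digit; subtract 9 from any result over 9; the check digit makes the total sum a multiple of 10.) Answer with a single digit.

3

Partial digits right→left: 1 5 3 8 9 4 8 9 0 4 2 9
Double every second digit counting from the check-digit position (so the 1st, 3rd, 5th, ... of the partial from the right).
  doubled (with −9 where >9): 2 6 9 7 0 4 → sum 28
  kept as-is: 5 8 4 9 4 9 → sum 39
Total = 28 + 39 = 67.
Check digit = (10 − (67 mod 10)) mod 10 = 3.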